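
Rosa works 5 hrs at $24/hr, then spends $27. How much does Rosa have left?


Calculate earnings:
5 x $24 = $120
Subtract spending:
$120 - $27 = $93

$93


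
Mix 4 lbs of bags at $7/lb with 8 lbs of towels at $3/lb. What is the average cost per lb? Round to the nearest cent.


Cost of bags:
4 x $7 = $28
Cost of towels:
8 x $3 = $24
Total cost: $28 + $24 = $52
Total weight: 12 lbs
Average: $52 / 12 = $4.3333... ≈ $4.33/lb

$4.33/lb


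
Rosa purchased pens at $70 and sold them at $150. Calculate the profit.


Selling price = $150
Cost price = $70
Profit = selling price - cost price:
Profit = $150 - $70 = $80

$80


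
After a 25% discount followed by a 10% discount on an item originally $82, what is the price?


First discount:
25% of $82 = $20.50
Price after first discount:
$82 - $20.50 = $61.50
Second discount:
10% of $61.50 = $6.15
Final price:
$61.50 - $6.15 = $55.35

$55.35


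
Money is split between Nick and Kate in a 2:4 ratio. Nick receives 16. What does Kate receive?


Find the multiplier:
16 / 2 = 8
Apply to Kate's share:
4 x 8 = 32

32


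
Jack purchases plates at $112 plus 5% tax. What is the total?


Calculate the tax:
5% of $112 = $5.60
Add tax to price:
$112 + $5.60 = $117.60

$117.60


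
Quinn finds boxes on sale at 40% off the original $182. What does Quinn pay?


Calculate the discount amount:
40% of $182 = $72.80
Subtract from original:
$182 - $72.80 = $109.20

$109.20


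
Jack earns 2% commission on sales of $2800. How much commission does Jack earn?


Convert rate to decimal:
2% = 0.02
Multiply by sales:
$2800 x 0.02 = $56

$56


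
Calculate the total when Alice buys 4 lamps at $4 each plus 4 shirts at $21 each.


Cost of lamps:
4 x $4 = $16
Cost of shirts:
4 x $21 = $84
Add both:
$16 + $84 = $100

$100


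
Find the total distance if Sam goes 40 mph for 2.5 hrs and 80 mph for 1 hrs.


Leg 1 distance:
40 x 2.5 = 100 miles
Leg 2 distance:
80 x 1 = 80 miles
Total distance:
100 + 80 = 180 miles

180 miles


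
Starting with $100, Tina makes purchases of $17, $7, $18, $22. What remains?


Add up expenses:
$17 + $7 + $18 + $22 = $64
Subtract from budget:
$100 - $64 = $36

$36


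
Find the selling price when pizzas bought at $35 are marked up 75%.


Calculate the markup amount:
75% of $35 = $26.25
Add to cost:
$35 + $26.25 = $61.25

$61.25


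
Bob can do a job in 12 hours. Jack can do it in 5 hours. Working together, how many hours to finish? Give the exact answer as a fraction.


Bob's rate: 1/12 of the job per hour
Jack's rate: 1/5 of the job per hour
Combined rate: 1/12 + 1/5 = 17/60 per hour
Time = 1 / (17/60) = 60/17 hours (≈ 3.53 hours)

60/17 hours


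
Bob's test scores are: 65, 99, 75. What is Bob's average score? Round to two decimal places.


Add the scores:
65 + 99 + 75 = 239
Divide by the number of tests:
239 / 3 = 79.6666... ≈ 79.67

79.67


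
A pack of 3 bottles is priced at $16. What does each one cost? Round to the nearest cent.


Total cost: $16
Number of items: 3
Unit price: $16 / 3 = $5.3333... ≈ $5.33

$5.33


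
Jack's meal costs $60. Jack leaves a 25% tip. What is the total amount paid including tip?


Calculate the tip:
25% of $60 = $15
Add tip to meal cost:
$60 + $15 = $75

$75


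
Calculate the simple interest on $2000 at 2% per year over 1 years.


Use the formula I = P x R x T / 100
P x R x T = 2000 x 2 x 1 = 4000
I = 4000 / 100 = $40

$40


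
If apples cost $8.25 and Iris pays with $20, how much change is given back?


Start with the amount paid:
$20
Subtract the price:
$20 - $8.25 = $11.75

$11.75


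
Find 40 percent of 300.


Convert percentage to decimal:
40% = 0.4
Multiply:
300 x 0.4 = 120

120


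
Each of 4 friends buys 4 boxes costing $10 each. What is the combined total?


Cost per person:
4 x $10 = $40
Group total:
4 x $40 = $160

$160


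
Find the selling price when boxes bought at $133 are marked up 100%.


Calculate the markup amount:
100% of $133 = $133
Add to cost:
$133 + $133 = $266

$266


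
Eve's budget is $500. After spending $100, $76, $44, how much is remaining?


Add up expenses:
$100 + $76 + $44 = $220
Subtract from budget:
$500 - $220 = $280

$280


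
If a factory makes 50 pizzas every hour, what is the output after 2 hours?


Production rate: 50 pizzas per hour
Time: 2 hours
Total: 50 x 2 = 100 pizzas

100 pizzas


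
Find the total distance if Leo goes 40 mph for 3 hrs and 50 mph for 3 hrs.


Leg 1 distance:
40 x 3 = 120 miles
Leg 2 distance:
50 x 3 = 150 miles
Total distance:
120 + 150 = 270 miles

270 miles


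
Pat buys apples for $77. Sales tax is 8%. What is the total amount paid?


Calculate the tax:
8% of $77 = $6.16
Add tax to price:
$77 + $6.16 = $83.16

$83.16


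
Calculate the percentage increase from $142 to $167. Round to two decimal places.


Find the absolute change:
|167 - 142| = 25
Divide by original and multiply by 100:
25 / 142 x 100 = 17.6056...% ≈ 17.61%

17.61%


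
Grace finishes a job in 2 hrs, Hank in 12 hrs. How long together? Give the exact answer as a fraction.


Grace's rate: 1/2 of the job per hour
Hank's rate: 1/12 of the job per hour
Combined rate: 1/2 + 1/12 = 7/12 per hour
Time = 1 / (7/12) = 12/7 hours (≈ 1.71 hours)

12/7 hours


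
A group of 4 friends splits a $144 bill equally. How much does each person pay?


Total bill: $144
Number of people: 4
Each pays: $144 / 4 = $36

$36


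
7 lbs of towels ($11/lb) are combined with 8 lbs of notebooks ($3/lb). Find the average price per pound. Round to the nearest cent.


Cost of towels:
7 x $11 = $77
Cost of notebooks:
8 x $3 = $24
Total cost: $77 + $24 = $101
Total weight: 15 lbs
Average: $101 / 15 = $6.7333... ≈ $6.73/lb

$6.73/lb


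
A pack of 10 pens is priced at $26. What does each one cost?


Total cost: $26
Number of items: 10
Unit price: $26 / 10 = $2.60

$2.60


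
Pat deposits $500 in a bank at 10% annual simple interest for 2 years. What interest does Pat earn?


Use the formula I = P x R x T / 100
P x R x T = 500 x 10 x 2 = 10000
I = 10000 / 100 = $100

$100


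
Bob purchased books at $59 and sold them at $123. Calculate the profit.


Selling price = $123
Cost price = $59
Profit = selling price - cost price:
Profit = $123 - $59 = $64

$64


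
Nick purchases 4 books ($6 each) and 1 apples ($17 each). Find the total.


Cost of books:
4 x $6 = $24
Cost of apples:
1 x $17 = $17
Add both:
$24 + $17 = $41

$41


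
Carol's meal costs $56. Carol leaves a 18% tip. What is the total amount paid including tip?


Calculate the tip:
18% of $56 = $10.08
Add tip to meal cost:
$56 + $10.08 = $66.08

$66.08


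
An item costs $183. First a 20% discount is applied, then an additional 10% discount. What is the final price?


First discount:
20% of $183 = $36.60
Price after first discount:
$183 - $36.60 = $146.40
Second discount:
10% of $146.40 = $14.64
Final price:
$146.40 - $14.64 = $131.76

$131.76


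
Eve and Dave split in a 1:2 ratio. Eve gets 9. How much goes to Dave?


Find the multiplier:
9 / 1 = 9
Apply to Dave's share:
2 x 9 = 18

18


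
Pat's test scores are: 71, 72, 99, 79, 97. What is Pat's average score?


Add the scores:
71 + 72 + 99 + 79 + 97 = 418
Divide by the number of tests:
418 / 5 = 83.6

83.6


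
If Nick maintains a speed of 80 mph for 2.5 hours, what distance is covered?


Use the formula: distance = speed x time
Speed = 80 mph, Time = 2.5 hours
80 x 2.5 = 200 miles

200 miles


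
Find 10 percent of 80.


Convert percentage to decimal:
10% = 0.1
Multiply:
80 x 0.1 = 8

8


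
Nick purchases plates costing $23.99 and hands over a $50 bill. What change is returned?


Start with the amount paid:
$50
Subtract the price:
$50 - $23.99 = $26.01

$26.01


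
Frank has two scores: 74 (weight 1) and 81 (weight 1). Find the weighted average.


Weighted sum:
1 x 74 + 1 x 81 = 155
Total weight:
1 + 1 = 2
Weighted average:
155 / 2 = 77.5

77.5


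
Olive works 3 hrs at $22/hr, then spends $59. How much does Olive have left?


Calculate earnings:
3 x $22 = $66
Subtract spending:
$66 - $59 = $7

$7


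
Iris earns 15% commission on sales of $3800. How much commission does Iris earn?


Convert rate to decimal:
15% = 0.15
Multiply by sales:
$3800 x 0.15 = $570

$570


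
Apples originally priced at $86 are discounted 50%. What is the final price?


Calculate the discount amount:
50% of $86 = $43
Subtract from original:
$86 - $43 = $43

$43


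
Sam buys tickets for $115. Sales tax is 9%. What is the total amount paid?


Calculate the tax:
9% of $115 = $10.35
Add tax to price:
$115 + $10.35 = $125.35

$125.35


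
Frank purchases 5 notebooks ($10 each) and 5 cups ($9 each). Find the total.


Cost of notebooks:
5 x $10 = $50
Cost of cups:
5 x $9 = $45
Add both:
$50 + $45 = $95

$95


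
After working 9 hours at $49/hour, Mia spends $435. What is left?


Calculate earnings:
9 x $49 = $441
Subtract spending:
$441 - $435 = $6

$6


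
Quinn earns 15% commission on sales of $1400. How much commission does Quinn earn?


Convert rate to decimal:
15% = 0.15
Multiply by sales:
$1400 x 0.15 = $210

$210


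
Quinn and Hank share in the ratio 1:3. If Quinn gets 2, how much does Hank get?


Find the multiplier:
2 / 1 = 2
Apply to Hank's share:
3 x 2 = 6

6


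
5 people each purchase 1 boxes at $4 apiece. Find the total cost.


Cost per person:
1 x $4 = $4
Group total:
5 x $4 = $20

$20


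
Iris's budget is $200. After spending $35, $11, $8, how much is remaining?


Add up expenses:
$35 + $11 + $8 = $54
Subtract from budget:
$200 - $54 = $146

$146


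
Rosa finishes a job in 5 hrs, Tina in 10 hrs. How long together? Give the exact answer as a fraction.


Rosa's rate: 1/5 of the job per hour
Tina's rate: 1/10 of the job per hour
Combined rate: 1/5 + 1/10 = 3/10 per hour
Time = 1 / (3/10) = 10/3 hours (≈ 3.33 hours)

10/3 hours


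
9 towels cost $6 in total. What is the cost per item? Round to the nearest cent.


Total cost: $6
Number of items: 9
Unit price: $6 / 9 = $0.6666... ≈ $0.67

$0.67


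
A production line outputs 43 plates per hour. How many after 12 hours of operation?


Production rate: 43 plates per hour
Time: 12 hours
Total: 43 x 12 = 516 plates

516 plates


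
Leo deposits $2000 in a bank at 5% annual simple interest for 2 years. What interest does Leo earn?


Use the formula I = P x R x T / 100
P x R x T = 2000 x 5 x 2 = 20000
I = 20000 / 100 = $200

$200


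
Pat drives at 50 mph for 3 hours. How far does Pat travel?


Use the formula: distance = speed x time
Speed = 50 mph, Time = 3 hours
50 x 3 = 150 miles

150 miles


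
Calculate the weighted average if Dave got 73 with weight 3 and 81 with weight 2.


Weighted sum:
3 x 73 + 2 x 81 = 381
Total weight:
3 + 2 = 5
Weighted average:
381 / 5 = 76.2

76.2


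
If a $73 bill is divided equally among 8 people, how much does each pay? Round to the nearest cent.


Total bill: $73
Number of people: 8
Each pays: $73 / 8 = $9.125 ≈ $9.13

$9.13


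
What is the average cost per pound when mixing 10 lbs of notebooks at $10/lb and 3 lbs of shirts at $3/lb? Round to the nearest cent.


Cost of notebooks:
10 x $10 = $100
Cost of shirts:
3 x $3 = $9
Total cost: $100 + $9 = $109
Total weight: 13 lbs
Average: $109 / 13 = $8.3846... ≈ $8.38/lb

$8.38/lb


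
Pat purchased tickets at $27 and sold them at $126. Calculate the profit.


Selling price = $126
Cost price = $27
Profit = selling price - cost price:
Profit = $126 - $27 = $99

$99


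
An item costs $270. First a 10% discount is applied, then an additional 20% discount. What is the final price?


First discount:
10% of $270 = $27
Price after first discount:
$270 - $27 = $243
Second discount:
20% of $243 = $48.60
Final price:
$243 - $48.60 = $194.40

$194.40


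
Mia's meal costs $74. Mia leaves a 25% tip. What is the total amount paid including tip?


Calculate the tip:
25% of $74 = $18.50
Add tip to meal cost:
$74 + $18.50 = $92.50

$92.50


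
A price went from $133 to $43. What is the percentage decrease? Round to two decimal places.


Find the absolute change:
|43 - 133| = 90
Divide by original and multiply by 100:
90 / 133 x 100 = 67.6691...% ≈ 67.67%

67.67%


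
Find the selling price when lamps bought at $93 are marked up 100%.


Calculate the markup amount:
100% of $93 = $93
Add to cost:
$93 + $93 = $186

$186


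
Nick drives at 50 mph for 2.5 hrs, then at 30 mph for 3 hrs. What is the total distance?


Leg 1 distance:
50 x 2.5 = 125 miles
Leg 2 distance:
30 x 3 = 90 miles
Total distance:
125 + 90 = 215 miles

215 miles


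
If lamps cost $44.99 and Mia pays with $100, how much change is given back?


Start with the amount paid:
$100
Subtract the price:
$100 - $44.99 = $55.01

$55.01


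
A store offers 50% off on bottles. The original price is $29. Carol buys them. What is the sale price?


Calculate the discount amount:
50% of $29 = $14.50
Subtract from original:
$29 - $14.50 = $14.50

$14.50


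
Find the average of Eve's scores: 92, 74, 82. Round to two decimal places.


Add the scores:
92 + 74 + 82 = 248
Divide by the number of tests:
248 / 3 = 82.6666... ≈ 82.67

82.67


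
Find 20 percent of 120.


Convert percentage to decimal:
20% = 0.2
Multiply:
120 x 0.2 = 24

24


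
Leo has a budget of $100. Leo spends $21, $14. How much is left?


Add up expenses:
$21 + $14 = $35
Subtract from budget:
$100 - $35 = $65

$65


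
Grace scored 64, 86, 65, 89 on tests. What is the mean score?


Add the scores:
64 + 86 + 65 + 89 = 304
Divide by the number of tests:
304 / 4 = 76

76


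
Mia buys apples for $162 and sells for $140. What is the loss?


Selling price = $140
Cost price = $162
Loss = cost price - selling price:
Loss = $162 - $140 = $22

$22


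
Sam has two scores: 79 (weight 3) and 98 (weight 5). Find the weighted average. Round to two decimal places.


Weighted sum:
3 x 79 + 5 x 98 = 727
Total weight:
3 + 5 = 8
Weighted average:
727 / 8 = 90.875 ≈ 90.88

90.88


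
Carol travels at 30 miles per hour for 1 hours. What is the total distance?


Use the formula: distance = speed x time
Speed = 30 mph, Time = 1 hours
30 x 1 = 30 miles

30 miles


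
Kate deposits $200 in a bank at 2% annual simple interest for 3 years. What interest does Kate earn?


Use the formula I = P x R x T / 100
P x R x T = 200 x 2 x 3 = 1200
I = 1200 / 100 = $12

$12


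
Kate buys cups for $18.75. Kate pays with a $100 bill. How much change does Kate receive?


Start with the amount paid:
$100
Subtract the price:
$100 - $18.75 = $81.25

$81.25


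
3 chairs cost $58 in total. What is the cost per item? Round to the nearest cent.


Total cost: $58
Number of items: 3
Unit price: $58 / 3 = $19.3333... ≈ $19.33

$19.33


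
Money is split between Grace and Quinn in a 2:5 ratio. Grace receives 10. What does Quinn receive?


Find the multiplier:
10 / 2 = 5
Apply to Quinn's share:
5 x 5 = 25

25


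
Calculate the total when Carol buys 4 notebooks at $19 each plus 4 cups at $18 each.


Cost of notebooks:
4 x $19 = $76
Cost of cups:
4 x $18 = $72
Add both:
$76 + $72 = $148

$148


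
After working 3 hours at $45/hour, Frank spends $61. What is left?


Calculate earnings:
3 x $45 = $135
Subtract spending:
$135 - $61 = $74

$74


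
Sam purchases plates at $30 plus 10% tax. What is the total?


Calculate the tax:
10% of $30 = $3
Add tax to price:
$30 + $3 = $33

$33


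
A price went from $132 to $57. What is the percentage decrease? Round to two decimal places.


Find the absolute change:
|57 - 132| = 75
Divide by original and multiply by 100:
75 / 132 x 100 = 56.8181...% ≈ 56.82%

56.82%


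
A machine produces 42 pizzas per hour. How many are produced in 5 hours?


Production rate: 42 pizzas per hour
Time: 5 hours
Total: 42 x 5 = 210 pizzas

210 pizzas


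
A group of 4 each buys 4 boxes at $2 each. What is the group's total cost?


Cost per person:
4 x $2 = $8
Group total:
4 x $8 = $32

$32


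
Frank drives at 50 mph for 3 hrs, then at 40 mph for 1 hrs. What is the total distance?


Leg 1 distance:
50 x 3 = 150 miles
Leg 2 distance:
40 x 1 = 40 miles
Total distance:
150 + 40 = 190 miles

190 miles


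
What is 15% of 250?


Convert percentage to decimal:
15% = 0.15
Multiply:
250 x 0.15 = 37.5

37.5


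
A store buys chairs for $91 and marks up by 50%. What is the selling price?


Calculate the markup amount:
50% of $91 = $45.50
Add to cost:
$91 + $45.50 = $136.50

$136.50


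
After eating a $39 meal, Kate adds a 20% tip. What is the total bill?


Calculate the tip:
20% of $39 = $7.80
Add tip to meal cost:
$39 + $7.80 = $46.80

$46.80


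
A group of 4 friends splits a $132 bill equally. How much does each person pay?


Total bill: $132
Number of people: 4
Each pays: $132 / 4 = $33

$33


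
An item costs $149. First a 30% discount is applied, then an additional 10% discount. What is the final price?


First discount:
30% of $149 = $44.70
Price after first discount:
$149 - $44.70 = $104.30
Second discount:
10% of $104.30 = $10.43
Final price:
$104.30 - $10.43 = $93.87

$93.87


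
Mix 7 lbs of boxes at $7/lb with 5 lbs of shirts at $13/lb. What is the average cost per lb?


Cost of boxes:
7 x $7 = $49
Cost of shirts:
5 x $13 = $65
Total cost: $49 + $65 = $114
Total weight: 12 lbs
Average: $114 / 12 = $9.50/lb

$9.50/lb


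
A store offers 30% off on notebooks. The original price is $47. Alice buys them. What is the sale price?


Calculate the discount amount:
30% of $47 = $14.10
Subtract from original:
$47 - $14.10 = $32.90

$32.90


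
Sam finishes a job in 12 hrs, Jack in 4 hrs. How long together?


Sam's rate: 1/12 of the job per hour
Jack's rate: 1/4 of the job per hour
Combined rate: 1/12 + 1/4 = 1/3 per hour
Time = 1 / (1/3) = 3 hours

3 hours


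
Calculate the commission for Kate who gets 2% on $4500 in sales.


Convert rate to decimal:
2% = 0.02
Multiply by sales:
$4500 x 0.02 = $90

$90


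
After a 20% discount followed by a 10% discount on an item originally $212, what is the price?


First discount:
20% of $212 = $42.40
Price after first discount:
$212 - $42.40 = $169.60
Second discount:
10% of $169.60 = $16.96
Final price:
$169.60 - $16.96 = $152.64

$152.64


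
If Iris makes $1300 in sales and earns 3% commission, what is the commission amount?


Convert rate to decimal:
3% = 0.03
Multiply by sales:
$1300 x 0.03 = $39

$39


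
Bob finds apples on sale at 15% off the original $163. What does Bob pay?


Calculate the discount amount:
15% of $163 = $24.45
Subtract from original:
$163 - $24.45 = $138.55

$138.55


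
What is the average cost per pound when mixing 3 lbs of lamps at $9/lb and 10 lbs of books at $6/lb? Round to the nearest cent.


Cost of lamps:
3 x $9 = $27
Cost of books:
10 x $6 = $60
Total cost: $27 + $60 = $87
Total weight: 13 lbs
Average: $87 / 13 = $6.6923... ≈ $6.69/lb

$6.69/lb


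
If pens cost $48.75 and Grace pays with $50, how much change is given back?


Start with the amount paid:
$50
Subtract the price:
$50 - $48.75 = $1.25

$1.25


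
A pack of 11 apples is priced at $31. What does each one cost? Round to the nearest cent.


Total cost: $31
Number of items: 11
Unit price: $31 / 11 = $2.8181... ≈ $2.82

$2.82


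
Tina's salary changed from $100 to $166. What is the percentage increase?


Find the absolute change:
|166 - 100| = 66
Divide by original and multiply by 100:
66 / 100 x 100 = 66%

66%


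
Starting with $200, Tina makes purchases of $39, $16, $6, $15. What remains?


Add up expenses:
$39 + $16 + $6 + $15 = $76
Subtract from budget:
$200 - $76 = $124

$124


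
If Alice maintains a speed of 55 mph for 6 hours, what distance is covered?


Use the formula: distance = speed x time
Speed = 55 mph, Time = 6 hours
55 x 6 = 330 miles

330 miles


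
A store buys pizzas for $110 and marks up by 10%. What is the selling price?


Calculate the markup amount:
10% of $110 = $11
Add to cost:
$110 + $11 = $121

$121


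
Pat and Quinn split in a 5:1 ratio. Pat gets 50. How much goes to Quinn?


Find the multiplier:
50 / 5 = 10
Apply to Quinn's share:
1 x 10 = 10

10


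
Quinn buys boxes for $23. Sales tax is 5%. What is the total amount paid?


Calculate the tax:
5% of $23 = $1.15
Add tax to price:
$23 + $1.15 = $24.15

$24.15


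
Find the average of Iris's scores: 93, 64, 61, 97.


Add the scores:
93 + 64 + 61 + 97 = 315
Divide by the number of tests:
315 / 4 = 78.75

78.75


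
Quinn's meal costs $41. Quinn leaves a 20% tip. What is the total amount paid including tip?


Calculate the tip:
20% of $41 = $8.20
Add tip to meal cost:
$41 + $8.20 = $49.20

$49.20


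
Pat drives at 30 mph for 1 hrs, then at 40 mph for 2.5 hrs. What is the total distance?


Leg 1 distance:
30 x 1 = 30 miles
Leg 2 distance:
40 x 2.5 = 100 miles
Total distance:
30 + 100 = 130 miles

130 miles


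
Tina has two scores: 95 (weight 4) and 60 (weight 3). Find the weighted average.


Weighted sum:
4 x 95 + 3 x 60 = 560
Total weight:
4 + 3 = 7
Weighted average:
560 / 7 = 80

80


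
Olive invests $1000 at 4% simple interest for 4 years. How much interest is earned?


Use the formula I = P x R x T / 100
P x R x T = 1000 x 4 x 4 = 16000
I = 16000 / 100 = $160

$160


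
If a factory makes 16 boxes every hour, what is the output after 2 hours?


Production rate: 16 boxes per hour
Time: 2 hours
Total: 16 x 2 = 32 boxes

32 boxes


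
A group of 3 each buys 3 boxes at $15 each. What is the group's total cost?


Cost per person:
3 x $15 = $45
Group total:
3 x $45 = $135

$135


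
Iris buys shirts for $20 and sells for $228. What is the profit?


Selling price = $228
Cost price = $20
Profit = selling price - cost price:
Profit = $228 - $20 = $208

$208


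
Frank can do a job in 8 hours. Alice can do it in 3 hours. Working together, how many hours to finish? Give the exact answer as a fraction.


Frank's rate: 1/8 of the job per hour
Alice's rate: 1/3 of the job per hour
Combined rate: 1/8 + 1/3 = 11/24 per hour
Time = 1 / (11/24) = 24/11 hours (≈ 2.18 hours)

24/11 hours


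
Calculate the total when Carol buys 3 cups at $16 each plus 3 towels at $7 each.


Cost of cups:
3 x $16 = $48
Cost of towels:
3 x $7 = $21
Add both:
$48 + $21 = $69

$69


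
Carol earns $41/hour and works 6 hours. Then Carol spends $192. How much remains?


Calculate earnings:
6 x $41 = $246
Subtract spending:
$246 - $192 = $54

$54


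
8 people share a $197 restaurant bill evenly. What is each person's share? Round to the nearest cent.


Total bill: $197
Number of people: 8
Each pays: $197 / 8 = $24.625 ≈ $24.63

$24.63


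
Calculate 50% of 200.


Convert percentage to decimal:
50% = 0.5
Multiply:
200 x 0.5 = 100

100


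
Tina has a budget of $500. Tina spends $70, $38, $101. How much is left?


Add up expenses:
$70 + $38 + $101 = $209
Subtract from budget:
$500 - $209 = $291

$291


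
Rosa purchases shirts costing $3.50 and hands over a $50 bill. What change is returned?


Start with the amount paid:
$50
Subtract the price:
$50 - $3.50 = $46.50

$46.50


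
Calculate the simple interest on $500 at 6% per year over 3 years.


Use the formula I = P x R x T / 100
P x R x T = 500 x 6 x 3 = 9000
I = 9000 / 100 = $90

$90


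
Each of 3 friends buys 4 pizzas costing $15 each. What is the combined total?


Cost per person:
4 x $15 = $60
Group total:
3 x $60 = $180

$180


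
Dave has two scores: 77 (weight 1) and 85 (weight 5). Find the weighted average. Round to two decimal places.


Weighted sum:
1 x 77 + 5 x 85 = 502
Total weight:
1 + 5 = 6
Weighted average:
502 / 6 = 83.6666... ≈ 83.67

83.67


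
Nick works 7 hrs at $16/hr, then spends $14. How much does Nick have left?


Calculate earnings:
7 x $16 = $112
Subtract spending:
$112 - $14 = $98

$98


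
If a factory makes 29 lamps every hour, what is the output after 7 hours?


Production rate: 29 lamps per hour
Time: 7 hours
Total: 29 x 7 = 203 lamps

203 lamps


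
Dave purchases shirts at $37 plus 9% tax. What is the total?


Calculate the tax:
9% of $37 = $3.33
Add tax to price:
$37 + $3.33 = $40.33

$40.33


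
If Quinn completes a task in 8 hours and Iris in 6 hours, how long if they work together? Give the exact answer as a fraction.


Quinn's rate: 1/8 of the job per hour
Iris's rate: 1/6 of the job per hour
Combined rate: 1/8 + 1/6 = 7/24 per hour
Time = 1 / (7/24) = 24/7 hours (≈ 3.43 hours)

24/7 hours


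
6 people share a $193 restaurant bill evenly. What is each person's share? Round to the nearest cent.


Total bill: $193
Number of people: 6
Each pays: $193 / 6 = $32.1666... ≈ $32.17

$32.17


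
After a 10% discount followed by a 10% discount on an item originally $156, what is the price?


First discount:
10% of $156 = $15.60
Price after first discount:
$156 - $15.60 = $140.40
Second discount:
10% of $140.40 = $14.04
Final price:
$140.40 - $14.04 = $126.36

$126.36


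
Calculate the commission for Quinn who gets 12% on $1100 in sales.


Convert rate to decimal:
12% = 0.12
Multiply by sales:
$1100 x 0.12 = $132

$132


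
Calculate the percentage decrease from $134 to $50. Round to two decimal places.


Find the absolute change:
|50 - 134| = 84
Divide by original and multiply by 100:
84 / 134 x 100 = 62.6865...% ≈ 62.69%

62.69%


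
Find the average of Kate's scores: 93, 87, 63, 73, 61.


Add the scores:
93 + 87 + 63 + 73 + 61 = 377
Divide by the number of tests:
377 / 5 = 75.4

75.4


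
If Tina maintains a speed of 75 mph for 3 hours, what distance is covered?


Use the formula: distance = speed x time
Speed = 75 mph, Time = 3 hours
75 x 3 = 225 miles

225 miles


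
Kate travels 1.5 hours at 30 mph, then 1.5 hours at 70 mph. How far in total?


Leg 1 distance:
30 x 1.5 = 45 miles
Leg 2 distance:
70 x 1.5 = 105 miles
Total distance:
45 + 105 = 150 miles

150 miles


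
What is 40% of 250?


Convert percentage to decimal:
40% = 0.4
Multiply:
250 x 0.4 = 100

100


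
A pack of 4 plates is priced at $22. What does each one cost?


Total cost: $22
Number of items: 4
Unit price: $22 / 4 = $5.50

$5.50


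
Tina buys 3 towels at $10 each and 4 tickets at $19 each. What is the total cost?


Cost of towels:
3 x $10 = $30
Cost of tickets:
4 x $19 = $76
Add both:
$30 + $76 = $106

$106


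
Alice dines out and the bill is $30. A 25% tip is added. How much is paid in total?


Calculate the tip:
25% of $30 = $7.50
Add tip to meal cost:
$30 + $7.50 = $37.50

$37.50


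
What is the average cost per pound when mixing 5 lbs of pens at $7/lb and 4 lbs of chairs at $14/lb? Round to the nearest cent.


Cost of pens:
5 x $7 = $35
Cost of chairs:
4 x $14 = $56
Total cost: $35 + $56 = $91
Total weight: 9 lbs
Average: $91 / 9 = $10.1111... ≈ $10.11/lb

$10.11/lb


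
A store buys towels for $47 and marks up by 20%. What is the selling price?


Calculate the markup amount:
20% of $47 = $9.40
Add to cost:
$47 + $9.40 = $56.40

$56.40


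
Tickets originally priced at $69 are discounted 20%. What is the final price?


Calculate the discount amount:
20% of $69 = $13.80
Subtract from original:
$69 - $13.80 = $55.20

$55.20


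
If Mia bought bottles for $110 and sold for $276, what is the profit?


Selling price = $276
Cost price = $110
Profit = selling price - cost price:
Profit = $276 - $110 = $166

$166


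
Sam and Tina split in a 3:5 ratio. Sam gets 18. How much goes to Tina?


Find the multiplier:
18 / 3 = 6
Apply to Tina's share:
5 x 6 = 30

30


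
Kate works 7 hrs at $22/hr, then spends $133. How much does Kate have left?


Calculate earnings:
7 x $22 = $154
Subtract spending:
$154 - $133 = $21

$21


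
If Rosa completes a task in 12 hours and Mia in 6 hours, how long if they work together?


Rosa's rate: 1/12 of the job per hour
Mia's rate: 1/6 of the job per hour
Combined rate: 1/12 + 1/6 = 1/4 per hour
Time = 1 / (1/4) = 4 hours

4 hours


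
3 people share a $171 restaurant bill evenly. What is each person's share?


Total bill: $171
Number of people: 3
Each pays: $171 / 3 = $57

$57


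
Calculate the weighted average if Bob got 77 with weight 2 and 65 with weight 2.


Weighted sum:
2 x 77 + 2 x 65 = 284
Total weight:
2 + 2 = 4
Weighted average:
284 / 4 = 71

71


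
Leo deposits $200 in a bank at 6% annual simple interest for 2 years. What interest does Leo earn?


Use the formula I = P x R x T / 100
P x R x T = 200 x 6 x 2 = 2400
I = 2400 / 100 = $24

$24


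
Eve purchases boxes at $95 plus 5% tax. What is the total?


Calculate the tax:
5% of $95 = $4.75
Add tax to price:
$95 + $4.75 = $99.75

$99.75


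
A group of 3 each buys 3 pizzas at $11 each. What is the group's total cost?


Cost per person:
3 x $11 = $33
Group total:
3 x $33 = $99

$99


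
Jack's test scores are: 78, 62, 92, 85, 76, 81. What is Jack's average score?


Add the scores:
78 + 62 + 92 + 85 + 76 + 81 = 474
Divide by the number of tests:
474 / 6 = 79

79


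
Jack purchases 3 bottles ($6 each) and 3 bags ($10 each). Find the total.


Cost of bottles:
3 x $6 = $18
Cost of bags:
3 x $10 = $30
Add both:
$18 + $30 = $48

$48


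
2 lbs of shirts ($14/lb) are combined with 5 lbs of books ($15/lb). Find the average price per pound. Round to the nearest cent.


Cost of shirts:
2 x $14 = $28
Cost of books:
5 x $15 = $75
Total cost: $28 + $75 = $103
Total weight: 7 lbs
Average: $103 / 7 = $14.7142... ≈ $14.71/lb

$14.71/lb


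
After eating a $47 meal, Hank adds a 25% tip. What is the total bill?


Calculate the tip:
25% of $47 = $11.75
Add tip to meal cost:
$47 + $11.75 = $58.75

$58.75


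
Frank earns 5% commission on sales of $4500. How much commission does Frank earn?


Convert rate to decimal:
5% = 0.05
Multiply by sales:
$4500 x 0.05 = $225

$225


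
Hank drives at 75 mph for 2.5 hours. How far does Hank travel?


Use the formula: distance = speed x time
Speed = 75 mph, Time = 2.5 hours
75 x 2.5 = 187.5 miles

187.5 miles


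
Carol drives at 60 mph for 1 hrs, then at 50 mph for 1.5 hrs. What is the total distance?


Leg 1 distance:
60 x 1 = 60 miles
Leg 2 distance:
50 x 1.5 = 75 miles
Total distance:
60 + 75 = 135 miles

135 miles


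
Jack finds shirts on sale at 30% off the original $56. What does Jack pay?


Calculate the discount amount:
30% of $56 = $16.80
Subtract from original:
$56 - $16.80 = $39.20

$39.20


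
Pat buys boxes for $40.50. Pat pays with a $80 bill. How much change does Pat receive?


Start with the amount paid:
$80
Subtract the price:
$80 - $40.50 = $39.50

$39.50


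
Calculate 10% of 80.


Convert percentage to decimal:
10% = 0.1
Multiply:
80 x 0.1 = 8

8


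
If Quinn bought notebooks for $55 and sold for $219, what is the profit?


Selling price = $219
Cost price = $55
Profit = selling price - cost price:
Profit = $219 - $55 = $164

$164


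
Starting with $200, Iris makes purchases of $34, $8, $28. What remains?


Add up expenses:
$34 + $8 + $28 = $70
Subtract from budget:
$200 - $70 = $130

$130


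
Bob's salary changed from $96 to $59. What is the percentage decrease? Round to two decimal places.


Find the absolute change:
|59 - 96| = 37
Divide by original and multiply by 100:
37 / 96 x 100 = 38.5416...% ≈ 38.54%

38.54%


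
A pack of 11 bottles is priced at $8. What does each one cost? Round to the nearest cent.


Total cost: $8
Number of items: 11
Unit price: $8 / 11 = $0.7272... ≈ $0.73

$0.73


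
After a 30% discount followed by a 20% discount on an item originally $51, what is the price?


First discount:
30% of $51 = $15.30
Price after first discount:
$51 - $15.30 = $35.70
Second discount:
20% of $35.70 = $7.14
Final price:
$35.70 - $7.14 = $28.56

$28.56


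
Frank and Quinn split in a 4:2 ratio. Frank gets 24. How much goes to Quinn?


Find the multiplier:
24 / 4 = 6
Apply to Quinn's share:
2 x 6 = 12

12


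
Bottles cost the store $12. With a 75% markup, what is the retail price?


Calculate the markup amount:
75% of $12 = $9
Add to cost:
$12 + $9 = $21

$21


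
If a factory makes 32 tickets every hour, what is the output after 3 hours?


Production rate: 32 tickets per hour
Time: 3 hours
Total: 32 x 3 = 96 tickets

96 tickets


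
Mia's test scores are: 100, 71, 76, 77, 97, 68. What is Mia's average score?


Add the scores:
100 + 71 + 76 + 77 + 97 + 68 = 489
Divide by the number of tests:
489 / 6 = 81.5

81.5


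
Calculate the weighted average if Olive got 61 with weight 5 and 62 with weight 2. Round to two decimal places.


Weighted sum:
5 x 61 + 2 x 62 = 429
Total weight:
5 + 2 = 7
Weighted average:
429 / 7 = 61.2857... ≈ 61.29

61.29


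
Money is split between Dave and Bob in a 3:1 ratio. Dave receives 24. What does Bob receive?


Find the multiplier:
24 / 3 = 8
Apply to Bob's share:
1 x 8 = 8

8


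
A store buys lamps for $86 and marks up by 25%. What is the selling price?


Calculate the markup amount:
25% of $86 = $21.50
Add to cost:
$86 + $21.50 = $107.50

$107.50


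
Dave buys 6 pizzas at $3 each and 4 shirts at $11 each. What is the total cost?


Cost of pizzas:
6 x $3 = $18
Cost of shirts:
4 x $11 = $44
Add both:
$18 + $44 = $62

$62


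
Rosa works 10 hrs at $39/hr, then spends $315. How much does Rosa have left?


Calculate earnings:
10 x $39 = $390
Subtract spending:
$390 - $315 = $75

$75


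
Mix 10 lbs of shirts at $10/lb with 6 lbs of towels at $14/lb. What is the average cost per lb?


Cost of shirts:
10 x $10 = $100
Cost of towels:
6 x $14 = $84
Total cost: $100 + $84 = $184
Total weight: 16 lbs
Average: $184 / 16 = $11.50/lb

$11.50/lb


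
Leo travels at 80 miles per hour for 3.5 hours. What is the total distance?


Use the formula: distance = speed x time
Speed = 80 mph, Time = 3.5 hours
80 x 3.5 = 280 miles

280 miles


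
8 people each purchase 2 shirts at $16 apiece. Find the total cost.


Cost per person:
2 x $16 = $32
Group total:
8 x $32 = $256

$256


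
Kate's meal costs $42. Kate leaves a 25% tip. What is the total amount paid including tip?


Calculate the tip:
25% of $42 = $10.50
Add tip to meal cost:
$42 + $10.50 = $52.50

$52.50


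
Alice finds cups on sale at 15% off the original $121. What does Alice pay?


Calculate the discount amount:
15% of $121 = $18.15
Subtract from original:
$121 - $18.15 = $102.85

$102.85


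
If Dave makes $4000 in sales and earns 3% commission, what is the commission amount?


Convert rate to decimal:
3% = 0.03
Multiply by sales:
$4000 x 0.03 = $120

$120


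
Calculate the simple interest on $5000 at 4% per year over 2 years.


Use the formula I = P x R x T / 100
P x R x T = 5000 x 4 x 2 = 40000
I = 40000 / 100 = $400

$400


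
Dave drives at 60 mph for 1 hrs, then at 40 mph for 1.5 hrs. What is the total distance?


Leg 1 distance:
60 x 1 = 60 miles
Leg 2 distance:
40 x 1.5 = 60 miles
Total distance:
60 + 60 = 120 miles

120 miles


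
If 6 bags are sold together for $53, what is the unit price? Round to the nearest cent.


Total cost: $53
Number of items: 6
Unit price: $53 / 6 = $8.8333... ≈ $8.83

$8.83


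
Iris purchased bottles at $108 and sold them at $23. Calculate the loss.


Selling price = $23
Cost price = $108
Loss = cost price - selling price:
Loss = $108 - $23 = $85

$85


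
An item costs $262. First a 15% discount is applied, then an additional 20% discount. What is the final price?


First discount:
15% of $262 = $39.30
Price after first discount:
$262 - $39.30 = $222.70
Second discount:
20% of $222.70 = $44.54
Final price:
$222.70 - $44.54 = $178.16

$178.16


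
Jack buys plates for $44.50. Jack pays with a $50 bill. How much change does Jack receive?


Start with the amount paid:
$50
Subtract the price:
$50 - $44.50 = $5.50

$5.50


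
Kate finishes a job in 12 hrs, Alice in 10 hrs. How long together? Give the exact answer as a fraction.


Kate's rate: 1/12 of the job per hour
Alice's rate: 1/10 of the job per hour
Combined rate: 1/12 + 1/10 = 11/60 per hour
Time = 1 / (11/60) = 60/11 hours (≈ 5.45 hours)

60/11 hours


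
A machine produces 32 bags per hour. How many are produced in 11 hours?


Production rate: 32 bags per hour
Time: 11 hours
Total: 32 x 11 = 352 bags

352 bags


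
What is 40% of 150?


Convert percentage to decimal:
40% = 0.4
Multiply:
150 x 0.4 = 60

60


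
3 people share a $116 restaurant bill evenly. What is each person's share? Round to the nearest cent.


Total bill: $116
Number of people: 3
Each pays: $116 / 3 = $38.6666... ≈ $38.67

$38.67


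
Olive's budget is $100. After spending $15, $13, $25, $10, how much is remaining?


Add up expenses:
$15 + $13 + $25 + $10 = $63
Subtract from budget:
$100 - $63 = $37

$37


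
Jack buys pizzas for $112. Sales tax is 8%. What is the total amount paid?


Calculate the tax:
8% of $112 = $8.96
Add tax to price:
$112 + $8.96 = $120.96

$120.96


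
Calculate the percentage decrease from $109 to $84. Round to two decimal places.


Find the absolute change:
|84 - 109| = 25
Divide by original and multiply by 100:
25 / 109 x 100 = 22.9357...% ≈ 22.94%

22.94%


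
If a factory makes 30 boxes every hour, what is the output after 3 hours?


Production rate: 30 boxes per hour
Time: 3 hours
Total: 30 x 3 = 90 boxes

90 boxes


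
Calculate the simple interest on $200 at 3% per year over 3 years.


Use the formula I = P x R x T / 100
P x R x T = 200 x 3 x 3 = 1800
I = 1800 / 100 = $18

$18


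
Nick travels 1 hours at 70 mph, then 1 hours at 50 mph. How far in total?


Leg 1 distance:
70 x 1 = 70 miles
Leg 2 distance:
50 x 1 = 50 miles
Total distance:
70 + 50 = 120 miles

120 miles


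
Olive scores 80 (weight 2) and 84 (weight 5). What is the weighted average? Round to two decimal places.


Weighted sum:
2 x 80 + 5 x 84 = 580
Total weight:
2 + 5 = 7
Weighted average:
580 / 7 = 82.8571... ≈ 82.86

82.86


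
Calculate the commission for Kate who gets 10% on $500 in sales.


Convert rate to decimal:
10% = 0.1
Multiply by sales:
$500 x 0.1 = $50

$50


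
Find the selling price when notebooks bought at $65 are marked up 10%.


Calculate the markup amount:
10% of $65 = $6.50
Add to cost:
$65 + $6.50 = $71.50

$71.50


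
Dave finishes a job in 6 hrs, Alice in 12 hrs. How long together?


Dave's rate: 1/6 of the job per hour
Alice's rate: 1/12 of the job per hour
Combined rate: 1/6 + 1/12 = 1/4 per hour
Time = 1 / (1/4) = 4 hours

4 hours


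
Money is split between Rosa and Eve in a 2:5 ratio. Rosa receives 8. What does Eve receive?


Find the multiplier:
8 / 2 = 4
Apply to Eve's share:
5 x 4 = 20

20


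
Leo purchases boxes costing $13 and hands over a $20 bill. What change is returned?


Start with the amount paid:
$20
Subtract the price:
$20 - $13 = $7

$7


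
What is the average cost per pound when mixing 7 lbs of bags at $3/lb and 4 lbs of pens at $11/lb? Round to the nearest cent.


Cost of bags:
7 x $3 = $21
Cost of pens:
4 x $11 = $44
Total cost: $21 + $44 = $65
Total weight: 11 lbs
Average: $65 / 11 = $5.9090... ≈ $5.91/lb

$5.91/lb
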